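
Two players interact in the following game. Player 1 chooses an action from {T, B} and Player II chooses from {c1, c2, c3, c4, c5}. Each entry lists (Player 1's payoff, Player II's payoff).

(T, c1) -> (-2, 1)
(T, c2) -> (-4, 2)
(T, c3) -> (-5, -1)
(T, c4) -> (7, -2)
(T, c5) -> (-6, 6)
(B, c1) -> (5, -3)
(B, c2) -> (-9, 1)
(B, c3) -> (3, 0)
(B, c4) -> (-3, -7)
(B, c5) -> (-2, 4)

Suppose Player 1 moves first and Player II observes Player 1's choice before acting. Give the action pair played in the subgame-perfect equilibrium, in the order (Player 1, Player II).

Backward induction with Player 1 moving first.
- T: BR = c5, leader payoff -6.
- B: BR = c5, leader payoff -2.
Maximizing over -6, -2, Player 1 chooses B. Subgame-perfect outcome: (B, c5) with payoffs (-2, 4).

(B, c5)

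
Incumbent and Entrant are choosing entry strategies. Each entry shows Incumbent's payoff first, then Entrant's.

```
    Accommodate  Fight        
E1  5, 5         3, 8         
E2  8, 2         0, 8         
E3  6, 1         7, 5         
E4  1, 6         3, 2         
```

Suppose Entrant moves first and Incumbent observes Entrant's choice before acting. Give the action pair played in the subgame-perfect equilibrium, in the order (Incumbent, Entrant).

Work backward from Incumbent's decision.
- Accommodate → Incumbent plays E2 (best of 5, 8, 6, 1); Entrant gets 2.
- Fight → Incumbent plays E3 (best of 3, 0, 7, 3); Entrant gets 5.
Maximizing over 2, 5, Entrant chooses Fight. Subgame-perfect outcome: (E3, Fight) with payoffs (7, 5).

(E3, Fight)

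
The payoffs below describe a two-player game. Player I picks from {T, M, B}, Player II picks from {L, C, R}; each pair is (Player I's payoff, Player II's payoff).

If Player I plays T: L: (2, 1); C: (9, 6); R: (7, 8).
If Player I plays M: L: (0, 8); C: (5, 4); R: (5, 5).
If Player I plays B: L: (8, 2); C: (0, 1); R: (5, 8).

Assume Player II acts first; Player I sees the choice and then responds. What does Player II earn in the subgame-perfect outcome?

8

Player I best-responds to each possible Player II move:
- L: Player I compares 2, 0, 8 and picks B; Player II would get 2.
- C: Player I compares 9, 5, 0 and picks T; Player II would get 6.
- R: Player I compares 7, 5, 5 and picks T; Player II would get 8.
Maximizing over 2, 6, 8, Player II chooses R. Subgame-perfect outcome: (T, R) with payoffs (7, 8).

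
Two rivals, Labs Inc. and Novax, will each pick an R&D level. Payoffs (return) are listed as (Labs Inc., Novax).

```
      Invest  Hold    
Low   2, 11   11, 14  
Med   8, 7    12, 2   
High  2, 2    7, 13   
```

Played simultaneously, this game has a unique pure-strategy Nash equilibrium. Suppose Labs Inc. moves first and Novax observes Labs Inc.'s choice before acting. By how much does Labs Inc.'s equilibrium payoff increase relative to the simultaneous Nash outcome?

3

Solve by backward induction (Labs Inc. leads).
- Low: BR = Hold, leader payoff 11.
- Med: BR = Invest, leader payoff 8.
- High: BR = Hold, leader payoff 7.
Maximizing over 11, 8, 7, Labs Inc. chooses Low. Subgame-perfect outcome: (Low, Hold) with payoffs (11, 14).
For the simultaneous game, intersect best replies.
Labs Inc.'s best replies: Invest→Med; Hold→Med.
Novax's best replies: Low→Hold; Med→Invest; High→Hold.
Only (Med, Invest) has each player best-responding; Nash payoffs (8, 7).
Labs Inc.'s commitment gain: 11 − 8 = 3.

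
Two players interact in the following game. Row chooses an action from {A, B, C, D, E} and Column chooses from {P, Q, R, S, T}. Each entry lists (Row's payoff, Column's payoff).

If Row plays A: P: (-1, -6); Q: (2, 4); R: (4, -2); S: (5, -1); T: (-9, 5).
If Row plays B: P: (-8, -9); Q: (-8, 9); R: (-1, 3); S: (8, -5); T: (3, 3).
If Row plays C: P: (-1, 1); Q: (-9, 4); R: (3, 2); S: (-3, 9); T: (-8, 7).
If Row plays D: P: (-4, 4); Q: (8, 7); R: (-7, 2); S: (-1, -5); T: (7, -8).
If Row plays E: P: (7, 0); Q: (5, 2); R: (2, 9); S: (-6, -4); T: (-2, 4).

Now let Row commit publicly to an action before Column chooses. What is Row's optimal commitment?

D

Backward induction with Row moving first.
- A: Column compares -6, 4, -2, -1, 5 and picks T; Row would get -9.
- B: Column compares -9, 9, 3, -5, 3 and picks Q; Row would get -8.
- C: Column compares 1, 4, 2, 9, 7 and picks S; Row would get -3.
- D: Column compares 4, 7, 2, -5, -8 and picks Q; Row would get 8.
- E: Column compares 0, 2, 9, -4, 4 and picks R; Row would get 2.
Row's induced payoffs are -9, -8, -3, 8, 2, so Row commits to D. Subgame-perfect outcome: (D, Q) with payoffs (8, 7).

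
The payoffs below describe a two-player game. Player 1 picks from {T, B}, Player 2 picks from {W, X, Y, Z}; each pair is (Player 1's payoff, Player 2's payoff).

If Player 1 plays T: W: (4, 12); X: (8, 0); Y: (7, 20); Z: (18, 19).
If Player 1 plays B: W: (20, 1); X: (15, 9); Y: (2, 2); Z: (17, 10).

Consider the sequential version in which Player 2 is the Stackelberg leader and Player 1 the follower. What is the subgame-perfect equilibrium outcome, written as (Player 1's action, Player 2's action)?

Backward induction with Player 2 moving first.
- W: BR = B, leader payoff 1.
- X: BR = B, leader payoff 9.
- Y: BR = T, leader payoff 20.
- Z: BR = T, leader payoff 19.
Among 1, 9, 20, 19, the best is 20 at Y. Subgame-perfect outcome: (T, Y) with payoffs (7, 20).

(T, Y)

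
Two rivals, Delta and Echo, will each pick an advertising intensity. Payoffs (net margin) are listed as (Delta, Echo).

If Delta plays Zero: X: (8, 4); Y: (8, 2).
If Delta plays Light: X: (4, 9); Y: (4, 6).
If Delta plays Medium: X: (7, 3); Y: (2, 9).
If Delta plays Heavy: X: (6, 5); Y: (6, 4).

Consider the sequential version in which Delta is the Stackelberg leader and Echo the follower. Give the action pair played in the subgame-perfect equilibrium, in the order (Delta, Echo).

Backward induction with Delta moving first.
- Zero: BR = X, leader payoff 8.
- Light: BR = X, leader payoff 4.
- Medium: BR = Y, leader payoff 2.
- Heavy: BR = X, leader payoff 6.
Among 8, 4, 2, 6, the best is 8 at Zero. Subgame-perfect outcome: (Zero, X) with payoffs (8, 4).

(Zero, X)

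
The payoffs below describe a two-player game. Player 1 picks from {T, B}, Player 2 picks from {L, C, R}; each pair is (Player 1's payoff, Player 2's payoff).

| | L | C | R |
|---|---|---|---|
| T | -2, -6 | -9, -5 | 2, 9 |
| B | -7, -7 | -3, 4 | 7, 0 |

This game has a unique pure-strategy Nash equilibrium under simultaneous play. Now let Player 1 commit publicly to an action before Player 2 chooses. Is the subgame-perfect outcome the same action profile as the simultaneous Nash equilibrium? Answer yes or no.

no

Backward induction with Player 1 moving first.
- T: BR = R, leader payoff 2.
- B: BR = C, leader payoff -3.
Player 1's induced payoffs are 2, -3, so Player 1 commits to T. Subgame-perfect outcome: (T, R) with payoffs (2, 9).
Now find the simultaneous Nash equilibrium.
Player 1's best replies: L→T; C→B; R→B.
Player 2's best replies: T→R; B→C.
The unique mutual best reply is (B, C), giving (-3, 4).
Sequential outcome (T, R) differs from the Nash profile (B, C).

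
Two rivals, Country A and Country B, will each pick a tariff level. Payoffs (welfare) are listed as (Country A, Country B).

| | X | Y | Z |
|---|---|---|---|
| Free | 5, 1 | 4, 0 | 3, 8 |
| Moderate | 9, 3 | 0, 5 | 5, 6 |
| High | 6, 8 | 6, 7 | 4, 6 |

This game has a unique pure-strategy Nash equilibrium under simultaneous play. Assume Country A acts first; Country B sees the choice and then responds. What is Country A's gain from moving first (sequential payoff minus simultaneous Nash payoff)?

Country B best-responds to each possible Country A move:
- Free → Country B plays Z (best of 1, 0, 8); Country A gets 3.
- Moderate → Country B plays Z (best of 3, 5, 6); Country A gets 5.
- High → Country B plays X (best of 8, 7, 6); Country A gets 6.
Maximizing over 3, 5, 6, Country A chooses High. Subgame-perfect outcome: (High, X) with payoffs (6, 8).
Now find the simultaneous Nash equilibrium.
Country A's best replies: X→Moderate; Y→High; Z→Moderate.
Country B's best replies: Free→Z; Moderate→Z; High→X.
The unique mutual best reply is (Moderate, Z), giving (5, 6).
Country A's commitment gain: 6 − 5 = 1.

1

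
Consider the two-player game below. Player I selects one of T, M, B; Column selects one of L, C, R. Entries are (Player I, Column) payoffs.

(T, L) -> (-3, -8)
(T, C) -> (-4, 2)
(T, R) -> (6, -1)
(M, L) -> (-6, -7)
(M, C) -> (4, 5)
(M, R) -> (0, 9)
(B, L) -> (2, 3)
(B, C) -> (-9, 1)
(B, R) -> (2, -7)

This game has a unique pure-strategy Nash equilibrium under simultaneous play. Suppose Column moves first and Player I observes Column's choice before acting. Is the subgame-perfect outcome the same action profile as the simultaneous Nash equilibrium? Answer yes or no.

no

Backward induction with Column moving first.
- L: BR = B, leader payoff 3.
- C: BR = M, leader payoff 5.
- R: BR = T, leader payoff -1.
Column's induced payoffs are 3, 5, -1, so Column commits to C. Subgame-perfect outcome: (M, C) with payoffs (4, 5).
Now find the simultaneous Nash equilibrium.
Player I's best replies: L→B; C→M; R→T.
Column's best replies: T→C; M→R; B→L.
Only (B, L) has each player best-responding; Nash payoffs (2, 3).
Sequential outcome (M, C) differs from the Nash profile (B, L).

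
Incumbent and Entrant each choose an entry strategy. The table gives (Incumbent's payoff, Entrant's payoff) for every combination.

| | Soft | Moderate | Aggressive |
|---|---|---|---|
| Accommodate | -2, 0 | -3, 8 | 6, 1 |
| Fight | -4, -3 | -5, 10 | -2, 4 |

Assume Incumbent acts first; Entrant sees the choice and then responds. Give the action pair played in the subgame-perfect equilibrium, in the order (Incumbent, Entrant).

(Accommodate, Moderate)

Backward induction with Incumbent moving first.
- Accommodate → Entrant plays Moderate (best of 0, 8, 1); Incumbent gets -3.
- Fight → Entrant plays Moderate (best of -3, 10, 4); Incumbent gets -5.
Incumbent's induced payoffs are -3, -5, so Incumbent commits to Accommodate. Subgame-perfect outcome: (Accommodate, Moderate) with payoffs (-3, 8).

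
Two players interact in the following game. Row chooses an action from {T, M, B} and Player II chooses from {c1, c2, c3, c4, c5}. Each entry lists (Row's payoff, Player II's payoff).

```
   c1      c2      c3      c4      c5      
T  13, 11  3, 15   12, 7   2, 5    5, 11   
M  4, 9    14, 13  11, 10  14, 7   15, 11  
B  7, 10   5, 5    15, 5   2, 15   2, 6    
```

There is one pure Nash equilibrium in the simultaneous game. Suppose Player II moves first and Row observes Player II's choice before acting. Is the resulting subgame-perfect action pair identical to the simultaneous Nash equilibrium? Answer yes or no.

Solve by backward induction (Player II leads).
- c1: BR = T, leader payoff 11.
- c2: BR = M, leader payoff 13.
- c3: BR = B, leader payoff 5.
- c4: BR = M, leader payoff 7.
- c5: BR = M, leader payoff 11.
Player II's induced payoffs are 11, 13, 5, 7, 11, so Player II commits to c2. Subgame-perfect outcome: (M, c2) with payoffs (14, 13).
For the simultaneous game, intersect best replies.
Row's best replies: c1→T; c2→M; c3→B; c4→M; c5→M.
Player II's best replies: T→c2; M→c2; B→c4.
The unique mutual best reply is (M, c2), giving (14, 13).
Sequential outcome (M, c2) coincides with the Nash profile (M, c2).

yes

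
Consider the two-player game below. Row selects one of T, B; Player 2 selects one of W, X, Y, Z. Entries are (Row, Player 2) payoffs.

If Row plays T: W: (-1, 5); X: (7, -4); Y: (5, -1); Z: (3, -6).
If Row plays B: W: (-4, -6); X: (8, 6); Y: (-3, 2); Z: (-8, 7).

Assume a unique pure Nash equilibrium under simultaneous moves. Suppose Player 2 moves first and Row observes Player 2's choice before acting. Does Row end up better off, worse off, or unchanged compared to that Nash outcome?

better off

Solve by backward induction (Player 2 leads).
- W: BR = T, leader payoff 5.
- X: BR = B, leader payoff 6.
- Y: BR = T, leader payoff -1.
- Z: BR = T, leader payoff -6.
Player 2's induced payoffs are 5, 6, -1, -6, so Player 2 commits to X. Subgame-perfect outcome: (B, X) with payoffs (8, 6).
Now find the simultaneous Nash equilibrium.
Row's best replies: W→T; X→B; Y→T; Z→T.
Player 2's best replies: T→W; B→Z.
Only (T, W) has each player best-responding; Nash payoffs (-1, 5).
Row earns 8 sequentially versus -1 at the Nash outcome: better off.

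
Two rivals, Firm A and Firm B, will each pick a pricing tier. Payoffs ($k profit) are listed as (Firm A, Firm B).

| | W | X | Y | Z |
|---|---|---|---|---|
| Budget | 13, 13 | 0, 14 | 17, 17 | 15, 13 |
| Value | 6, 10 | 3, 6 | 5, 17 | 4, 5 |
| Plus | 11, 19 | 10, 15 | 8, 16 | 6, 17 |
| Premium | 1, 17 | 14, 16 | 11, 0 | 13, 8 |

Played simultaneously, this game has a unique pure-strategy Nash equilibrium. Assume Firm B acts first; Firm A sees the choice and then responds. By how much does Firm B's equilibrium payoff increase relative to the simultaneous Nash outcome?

Backward induction with Firm B moving first.
- W: Firm A compares 13, 6, 11, 1 and picks Budget; Firm B would get 13.
- X: Firm A compares 0, 3, 10, 14 and picks Premium; Firm B would get 16.
- Y: Firm A compares 17, 5, 8, 11 and picks Budget; Firm B would get 17.
- Z: Firm A compares 15, 4, 6, 13 and picks Budget; Firm B would get 13.
Maximizing over 13, 16, 17, 13, Firm B chooses Y. Subgame-perfect outcome: (Budget, Y) with payoffs (17, 17).
For the simultaneous game, intersect best replies.
Firm A's best replies: W→Budget; X→Premium; Y→Budget; Z→Budget.
Firm B's best replies: Budget→Y; Value→Y; Plus→W; Premium→W.
The unique mutual best reply is (Budget, Y), giving (17, 17).
Firm B's commitment gain: 17 − 17 = 0.

0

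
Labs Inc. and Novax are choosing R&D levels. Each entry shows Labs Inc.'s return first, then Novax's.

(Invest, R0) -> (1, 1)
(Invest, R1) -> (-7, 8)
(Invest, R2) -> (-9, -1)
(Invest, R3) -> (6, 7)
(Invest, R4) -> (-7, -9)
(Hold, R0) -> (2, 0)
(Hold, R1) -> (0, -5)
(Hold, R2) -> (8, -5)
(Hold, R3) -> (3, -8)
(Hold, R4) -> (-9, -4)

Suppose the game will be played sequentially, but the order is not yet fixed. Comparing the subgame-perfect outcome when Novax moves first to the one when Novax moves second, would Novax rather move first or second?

If Labs Inc. leads: Novax's best replies are Invest→R1, Hold→R0; Labs Inc.'s induced payoffs -7, 2; outcome (Hold, R0), payoffs (2, 0).
If Novax leads: Labs Inc.'s best replies are R0→Hold, R1→Hold, R2→Hold, R3→Invest, R4→Invest; Novax's induced payoffs 0, -5, -5, 7, -9; outcome (Invest, R3), payoffs (6, 7).
Novax gets 7 moving first and 0 moving second, so Novax prefers to move first.

first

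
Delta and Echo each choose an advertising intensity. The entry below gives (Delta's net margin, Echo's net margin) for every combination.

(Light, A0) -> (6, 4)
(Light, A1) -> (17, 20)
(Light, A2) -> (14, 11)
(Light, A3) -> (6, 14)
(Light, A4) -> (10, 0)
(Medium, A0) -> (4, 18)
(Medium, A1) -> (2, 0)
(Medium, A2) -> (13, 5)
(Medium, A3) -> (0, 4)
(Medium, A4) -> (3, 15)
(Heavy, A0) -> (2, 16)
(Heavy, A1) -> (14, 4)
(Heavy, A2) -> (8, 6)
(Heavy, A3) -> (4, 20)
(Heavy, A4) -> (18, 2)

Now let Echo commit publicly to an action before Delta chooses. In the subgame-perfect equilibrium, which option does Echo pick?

A1

Backward induction with Echo moving first.
- A0 → Delta plays Light (best of 6, 4, 2); Echo gets 4.
- A1 → Delta plays Light (best of 17, 2, 14); Echo gets 20.
- A2 → Delta plays Light (best of 14, 13, 8); Echo gets 11.
- A3 → Delta plays Light (best of 6, 0, 4); Echo gets 14.
- A4 → Delta plays Heavy (best of 10, 3, 18); Echo gets 2.
Echo's induced payoffs are 4, 20, 11, 14, 2, so Echo commits to A1. Subgame-perfect outcome: (Light, A1) with payoffs (17, 20).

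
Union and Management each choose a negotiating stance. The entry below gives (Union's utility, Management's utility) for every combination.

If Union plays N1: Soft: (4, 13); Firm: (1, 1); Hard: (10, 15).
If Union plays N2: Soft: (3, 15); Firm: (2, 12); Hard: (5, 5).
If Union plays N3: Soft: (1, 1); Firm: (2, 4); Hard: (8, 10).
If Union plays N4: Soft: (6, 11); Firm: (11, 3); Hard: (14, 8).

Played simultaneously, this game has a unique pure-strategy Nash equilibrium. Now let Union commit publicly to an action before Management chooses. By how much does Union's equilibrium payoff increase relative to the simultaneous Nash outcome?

4

Backward induction with Union moving first.
- N1: BR = Hard, leader payoff 10.
- N2: BR = Soft, leader payoff 3.
- N3: BR = Hard, leader payoff 8.
- N4: BR = Soft, leader payoff 6.
Union's induced payoffs are 10, 3, 8, 6, so Union commits to N1. Subgame-perfect outcome: (N1, Hard) with payoffs (10, 15).
Now find the simultaneous Nash equilibrium.
Union's best replies: Soft→N4; Firm→N4; Hard→N4.
Management's best replies: N1→Hard; N2→Soft; N3→Hard; N4→Soft.
Only (N4, Soft) has each player best-responding; Nash payoffs (6, 11).
Union's commitment gain: 10 − 6 = 4.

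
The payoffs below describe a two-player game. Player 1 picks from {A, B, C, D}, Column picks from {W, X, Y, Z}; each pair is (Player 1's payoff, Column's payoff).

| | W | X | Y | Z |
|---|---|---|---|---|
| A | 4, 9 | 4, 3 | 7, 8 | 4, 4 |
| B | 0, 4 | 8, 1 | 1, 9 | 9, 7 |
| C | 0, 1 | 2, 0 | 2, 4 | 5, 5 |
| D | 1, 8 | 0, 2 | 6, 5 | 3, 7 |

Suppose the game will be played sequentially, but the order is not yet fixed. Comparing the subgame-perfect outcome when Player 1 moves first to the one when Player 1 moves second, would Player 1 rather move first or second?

If Player 1 leads: Column's best replies are A→W, B→Y, C→Z, D→W; Player 1's induced payoffs 4, 1, 5, 1; outcome (C, Z), payoffs (5, 5).
If Column leads: Player 1's best replies are W→A, X→B, Y→A, Z→B; Column's induced payoffs 9, 1, 8, 7; outcome (A, W), payoffs (4, 9).
Player 1 gets 5 moving first and 4 moving second, so Player 1 prefers to move first.

first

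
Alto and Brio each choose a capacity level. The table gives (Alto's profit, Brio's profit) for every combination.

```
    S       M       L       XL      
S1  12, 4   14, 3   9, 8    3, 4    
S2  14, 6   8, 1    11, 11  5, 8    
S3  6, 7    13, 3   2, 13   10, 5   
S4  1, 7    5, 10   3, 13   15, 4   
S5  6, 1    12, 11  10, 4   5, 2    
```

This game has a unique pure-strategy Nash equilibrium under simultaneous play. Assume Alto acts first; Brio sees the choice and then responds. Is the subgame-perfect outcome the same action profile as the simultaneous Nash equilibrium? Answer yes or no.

no

Work backward from Brio's decision.
- S1 → Brio plays L (best of 4, 3, 8, 4); Alto gets 9.
- S2 → Brio plays L (best of 6, 1, 11, 8); Alto gets 11.
- S3 → Brio plays L (best of 7, 3, 13, 5); Alto gets 2.
- S4 → Brio plays L (best of 7, 10, 13, 4); Alto gets 3.
- S5 → Brio plays M (best of 1, 11, 4, 2); Alto gets 12.
Among 9, 11, 2, 3, 12, the best is 12 at S5. Subgame-perfect outcome: (S5, M) with payoffs (12, 11).
For the simultaneous game, intersect best replies.
Alto's best replies: S→S2; M→S1; L→S2; XL→S4.
Brio's best replies: S1→L; S2→L; S3→L; S4→L; S5→M.
Only (S2, L) has each player best-responding; Nash payoffs (11, 11).
Sequential outcome (S5, M) differs from the Nash profile (S2, L).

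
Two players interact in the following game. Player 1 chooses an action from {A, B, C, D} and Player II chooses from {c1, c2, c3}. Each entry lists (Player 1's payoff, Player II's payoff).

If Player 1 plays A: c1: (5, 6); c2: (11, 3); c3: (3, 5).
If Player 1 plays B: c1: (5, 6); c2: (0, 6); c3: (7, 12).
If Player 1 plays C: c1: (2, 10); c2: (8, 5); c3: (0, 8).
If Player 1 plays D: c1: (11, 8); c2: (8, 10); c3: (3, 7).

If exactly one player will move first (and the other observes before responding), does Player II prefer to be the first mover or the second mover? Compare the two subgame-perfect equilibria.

first

If Player 1 leads: Player II's best replies are A→c1, B→c3, C→c1, D→c2; Player 1's induced payoffs 5, 7, 2, 8; outcome (D, c2), payoffs (8, 10).
If Player II leads: Player 1's best replies are c1→D, c2→A, c3→B; Player II's induced payoffs 8, 3, 12; outcome (B, c3), payoffs (7, 12).
Player II gets 12 moving first and 10 moving second, so Player II prefers to move first.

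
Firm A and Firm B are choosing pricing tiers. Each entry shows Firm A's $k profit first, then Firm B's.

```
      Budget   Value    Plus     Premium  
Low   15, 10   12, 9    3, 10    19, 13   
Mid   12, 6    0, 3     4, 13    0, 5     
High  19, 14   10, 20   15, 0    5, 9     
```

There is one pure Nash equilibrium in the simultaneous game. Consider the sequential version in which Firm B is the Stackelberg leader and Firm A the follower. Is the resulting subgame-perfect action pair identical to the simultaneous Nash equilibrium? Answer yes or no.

no

Firm A best-responds to each possible Firm B move:
- Budget → Firm A plays High (best of 15, 12, 19); Firm B gets 14.
- Value → Firm A plays Low (best of 12, 0, 10); Firm B gets 9.
- Plus → Firm A plays High (best of 3, 4, 15); Firm B gets 0.
- Premium → Firm A plays Low (best of 19, 0, 5); Firm B gets 13.
Maximizing over 14, 9, 0, 13, Firm B chooses Budget. Subgame-perfect outcome: (High, Budget) with payoffs (19, 14).
Under simultaneous play:
Firm A's best replies: Budget→High; Value→Low; Plus→High; Premium→Low.
Firm B's best replies: Low→Premium; Mid→Plus; High→Value.
The unique mutual best reply is (Low, Premium), giving (19, 13).
Sequential outcome (High, Budget) differs from the Nash profile (Low, Premium).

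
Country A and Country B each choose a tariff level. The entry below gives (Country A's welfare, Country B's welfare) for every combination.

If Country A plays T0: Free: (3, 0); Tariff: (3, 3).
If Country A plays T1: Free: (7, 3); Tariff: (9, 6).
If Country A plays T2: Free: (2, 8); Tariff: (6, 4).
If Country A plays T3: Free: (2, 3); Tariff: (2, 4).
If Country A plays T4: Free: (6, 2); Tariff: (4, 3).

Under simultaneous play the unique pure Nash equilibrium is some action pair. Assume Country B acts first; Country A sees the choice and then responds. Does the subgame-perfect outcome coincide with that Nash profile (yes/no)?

Country A best-responds to each possible Country B move:
- Free: Country A compares 3, 7, 2, 2, 6 and picks T1; Country B would get 3.
- Tariff: Country A compares 3, 9, 6, 2, 4 and picks T1; Country B would get 6.
Country B's induced payoffs are 3, 6, so Country B commits to Tariff. Subgame-perfect outcome: (T1, Tariff) with payoffs (9, 6).
For the simultaneous game, intersect best replies.
Country A's best replies: Free→T1; Tariff→T1.
Country B's best replies: T0→Tariff; T1→Tariff; T2→Free; T3→Tariff; T4→Tariff.
The unique mutual best reply is (T1, Tariff), giving (9, 6).
Sequential outcome (T1, Tariff) coincides with the Nash profile (T1, Tariff).

yes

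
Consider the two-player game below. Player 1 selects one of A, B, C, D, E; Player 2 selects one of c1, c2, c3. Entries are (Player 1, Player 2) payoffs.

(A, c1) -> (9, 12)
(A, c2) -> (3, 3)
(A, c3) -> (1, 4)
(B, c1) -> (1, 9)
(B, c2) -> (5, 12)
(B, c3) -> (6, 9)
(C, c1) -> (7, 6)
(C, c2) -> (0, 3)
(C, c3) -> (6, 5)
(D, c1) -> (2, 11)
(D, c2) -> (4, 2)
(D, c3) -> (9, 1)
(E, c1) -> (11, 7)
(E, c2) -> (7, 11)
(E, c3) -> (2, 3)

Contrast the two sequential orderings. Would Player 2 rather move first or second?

If Player 1 leads: Player 2's best replies are A→c1, B→c2, C→c1, D→c1, E→c2; Player 1's induced payoffs 9, 5, 7, 2, 7; outcome (A, c1), payoffs (9, 12).
If Player 2 leads: Player 1's best replies are c1→E, c2→E, c3→D; Player 2's induced payoffs 7, 11, 1; outcome (E, c2), payoffs (7, 11).
Player 2 gets 11 moving first and 12 moving second, so Player 2 prefers to move second.

second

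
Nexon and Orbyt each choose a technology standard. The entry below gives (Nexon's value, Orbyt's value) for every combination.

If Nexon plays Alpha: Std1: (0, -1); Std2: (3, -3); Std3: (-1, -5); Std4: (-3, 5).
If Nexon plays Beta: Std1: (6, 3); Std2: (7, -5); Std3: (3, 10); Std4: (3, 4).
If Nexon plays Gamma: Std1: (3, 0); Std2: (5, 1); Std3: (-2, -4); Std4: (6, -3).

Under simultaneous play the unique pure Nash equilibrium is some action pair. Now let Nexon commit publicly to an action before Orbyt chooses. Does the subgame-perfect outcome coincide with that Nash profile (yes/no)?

no

Backward induction with Nexon moving first.
- Alpha → Orbyt plays Std4 (best of -1, -3, -5, 5); Nexon gets -3.
- Beta → Orbyt plays Std3 (best of 3, -5, 10, 4); Nexon gets 3.
- Gamma → Orbyt plays Std2 (best of 0, 1, -4, -3); Nexon gets 5.
Among -3, 3, 5, the best is 5 at Gamma. Subgame-perfect outcome: (Gamma, Std2) with payoffs (5, 1).
For the simultaneous game, intersect best replies.
Nexon's best replies: Std1→Beta; Std2→Beta; Std3→Beta; Std4→Gamma.
Orbyt's best replies: Alpha→Std4; Beta→Std3; Gamma→Std2.
Only (Beta, Std3) has each player best-responding; Nash payoffs (3, 10).
Sequential outcome (Gamma, Std2) differs from the Nash profile (Beta, Std3).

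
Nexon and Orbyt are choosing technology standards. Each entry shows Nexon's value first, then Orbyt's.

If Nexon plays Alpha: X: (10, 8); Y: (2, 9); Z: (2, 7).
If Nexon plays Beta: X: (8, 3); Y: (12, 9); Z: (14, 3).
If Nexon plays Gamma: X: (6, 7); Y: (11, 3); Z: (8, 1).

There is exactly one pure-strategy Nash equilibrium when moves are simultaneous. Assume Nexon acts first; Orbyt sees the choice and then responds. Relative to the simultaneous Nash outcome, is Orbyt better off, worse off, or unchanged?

Solve by backward induction (Nexon leads).
- Alpha: BR = Y, leader payoff 2.
- Beta: BR = Y, leader payoff 12.
- Gamma: BR = X, leader payoff 6.
Maximizing over 2, 12, 6, Nexon chooses Beta. Subgame-perfect outcome: (Beta, Y) with payoffs (12, 9).
For the simultaneous game, intersect best replies.
Nexon's best replies: X→Alpha; Y→Beta; Z→Beta.
Orbyt's best replies: Alpha→Y; Beta→Y; Gamma→X.
The unique mutual best reply is (Beta, Y), giving (12, 9).
Orbyt earns 9 sequentially versus 9 at the Nash outcome: unchanged.

unchanged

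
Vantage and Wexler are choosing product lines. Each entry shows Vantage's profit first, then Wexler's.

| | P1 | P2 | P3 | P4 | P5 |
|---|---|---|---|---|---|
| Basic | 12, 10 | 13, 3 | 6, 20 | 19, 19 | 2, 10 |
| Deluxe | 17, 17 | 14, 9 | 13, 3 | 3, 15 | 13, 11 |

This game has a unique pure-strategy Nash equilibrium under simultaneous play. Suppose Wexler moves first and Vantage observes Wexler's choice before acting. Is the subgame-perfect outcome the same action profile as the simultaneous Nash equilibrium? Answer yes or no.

no

Backward induction with Wexler moving first.
- P1: BR = Deluxe, leader payoff 17.
- P2: BR = Deluxe, leader payoff 9.
- P3: BR = Deluxe, leader payoff 3.
- P4: BR = Basic, leader payoff 19.
- P5: BR = Deluxe, leader payoff 11.
Wexler's induced payoffs are 17, 9, 3, 19, 11, so Wexler commits to P4. Subgame-perfect outcome: (Basic, P4) with payoffs (19, 19).
For the simultaneous game, intersect best replies.
Vantage's best replies: P1→Deluxe; P2→Deluxe; P3→Deluxe; P4→Basic; P5→Deluxe.
Wexler's best replies: Basic→P3; Deluxe→P1.
Only (Deluxe, P1) has each player best-responding; Nash payoffs (17, 17).
Sequential outcome (Basic, P4) differs from the Nash profile (Deluxe, P1).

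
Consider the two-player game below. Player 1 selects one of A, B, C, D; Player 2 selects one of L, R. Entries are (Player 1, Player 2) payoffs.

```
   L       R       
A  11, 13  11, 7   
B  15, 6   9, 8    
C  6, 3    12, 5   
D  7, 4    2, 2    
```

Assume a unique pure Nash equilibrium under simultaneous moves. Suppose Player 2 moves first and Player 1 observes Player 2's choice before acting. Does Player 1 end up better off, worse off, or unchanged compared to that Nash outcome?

Backward induction with Player 2 moving first.
- L → Player 1 plays B (best of 11, 15, 6, 7); Player 2 gets 6.
- R → Player 1 plays C (best of 11, 9, 12, 2); Player 2 gets 5.
Maximizing over 6, 5, Player 2 chooses L. Subgame-perfect outcome: (B, L) with payoffs (15, 6).
Now find the simultaneous Nash equilibrium.
Player 1's best replies: L→B; R→C.
Player 2's best replies: A→L; B→R; C→R; D→L.
Only (C, R) has each player best-responding; Nash payoffs (12, 5).
Player 1 earns 15 sequentially versus 12 at the Nash outcome: better off.

better off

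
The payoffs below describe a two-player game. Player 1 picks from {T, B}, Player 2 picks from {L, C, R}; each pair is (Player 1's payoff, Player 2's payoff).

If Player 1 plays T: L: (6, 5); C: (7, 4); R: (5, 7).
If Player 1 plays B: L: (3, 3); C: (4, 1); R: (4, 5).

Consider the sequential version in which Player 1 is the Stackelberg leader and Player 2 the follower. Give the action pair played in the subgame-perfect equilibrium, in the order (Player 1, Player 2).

(T, R)

Backward induction with Player 1 moving first.
- T: Player 2 compares 5, 4, 7 and picks R; Player 1 would get 5.
- B: Player 2 compares 3, 1, 5 and picks R; Player 1 would get 4.
Maximizing over 5, 4, Player 1 chooses T. Subgame-perfect outcome: (T, R) with payoffs (5, 7).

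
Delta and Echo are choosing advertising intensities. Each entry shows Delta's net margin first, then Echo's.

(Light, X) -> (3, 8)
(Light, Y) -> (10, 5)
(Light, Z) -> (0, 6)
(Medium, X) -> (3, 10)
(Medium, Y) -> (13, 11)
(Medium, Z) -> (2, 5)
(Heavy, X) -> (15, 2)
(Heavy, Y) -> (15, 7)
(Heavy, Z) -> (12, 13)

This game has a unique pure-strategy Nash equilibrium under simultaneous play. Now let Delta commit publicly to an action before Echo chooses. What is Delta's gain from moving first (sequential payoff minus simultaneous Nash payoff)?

1

Solve by backward induction (Delta leads).
- Light: BR = X, leader payoff 3.
- Medium: BR = Y, leader payoff 13.
- Heavy: BR = Z, leader payoff 12.
Maximizing over 3, 13, 12, Delta chooses Medium. Subgame-perfect outcome: (Medium, Y) with payoffs (13, 11).
Now find the simultaneous Nash equilibrium.
Delta's best replies: X→Heavy; Y→Heavy; Z→Heavy.
Echo's best replies: Light→X; Medium→Y; Heavy→Z.
The unique mutual best reply is (Heavy, Z), giving (12, 13).
Delta's commitment gain: 13 − 12 = 1.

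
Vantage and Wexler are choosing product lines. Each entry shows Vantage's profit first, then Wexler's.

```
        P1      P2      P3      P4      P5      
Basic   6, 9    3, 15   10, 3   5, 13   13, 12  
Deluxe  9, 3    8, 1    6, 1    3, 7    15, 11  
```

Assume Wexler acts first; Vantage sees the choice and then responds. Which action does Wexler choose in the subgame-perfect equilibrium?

Backward induction with Wexler moving first.
- P1: BR = Deluxe, leader payoff 3.
- P2: BR = Deluxe, leader payoff 1.
- P3: BR = Basic, leader payoff 3.
- P4: BR = Basic, leader payoff 13.
- P5: BR = Deluxe, leader payoff 11.
Wexler's induced payoffs are 3, 1, 3, 13, 11, so Wexler commits to P4. Subgame-perfect outcome: (Basic, P4) with payoffs (5, 13).

P4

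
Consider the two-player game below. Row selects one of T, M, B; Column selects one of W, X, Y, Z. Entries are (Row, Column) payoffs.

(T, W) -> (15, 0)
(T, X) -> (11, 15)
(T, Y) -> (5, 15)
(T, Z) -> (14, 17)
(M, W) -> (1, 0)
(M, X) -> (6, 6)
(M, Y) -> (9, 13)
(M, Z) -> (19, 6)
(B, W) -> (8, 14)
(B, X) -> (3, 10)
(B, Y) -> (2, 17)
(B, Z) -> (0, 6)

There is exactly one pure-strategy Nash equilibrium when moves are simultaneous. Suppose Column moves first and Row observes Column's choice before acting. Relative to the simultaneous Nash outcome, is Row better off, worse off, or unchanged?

better off

Row best-responds to each possible Column move:
- W → Row plays T (best of 15, 1, 8); Column gets 0.
- X → Row plays T (best of 11, 6, 3); Column gets 15.
- Y → Row plays M (best of 5, 9, 2); Column gets 13.
- Z → Row plays M (best of 14, 19, 0); Column gets 6.
Among 0, 15, 13, 6, the best is 15 at X. Subgame-perfect outcome: (T, X) with payoffs (11, 15).
Now find the simultaneous Nash equilibrium.
Row's best replies: W→T; X→T; Y→M; Z→M.
Column's best replies: T→Z; M→Y; B→Y.
Only (M, Y) has each player best-responding; Nash payoffs (9, 13).
Row earns 11 sequentially versus 9 at the Nash outcome: better off.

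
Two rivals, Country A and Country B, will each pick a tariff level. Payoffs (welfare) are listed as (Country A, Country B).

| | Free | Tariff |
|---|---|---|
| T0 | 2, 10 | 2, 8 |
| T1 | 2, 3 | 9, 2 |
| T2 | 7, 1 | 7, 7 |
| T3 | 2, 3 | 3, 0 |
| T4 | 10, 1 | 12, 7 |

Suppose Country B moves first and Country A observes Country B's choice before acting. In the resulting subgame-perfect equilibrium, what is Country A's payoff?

Country A best-responds to each possible Country B move:
- Free: BR = T4, leader payoff 1.
- Tariff: BR = T4, leader payoff 7.
Among 1, 7, the best is 7 at Tariff. Subgame-perfect outcome: (T4, Tariff) with payoffs (12, 7).

12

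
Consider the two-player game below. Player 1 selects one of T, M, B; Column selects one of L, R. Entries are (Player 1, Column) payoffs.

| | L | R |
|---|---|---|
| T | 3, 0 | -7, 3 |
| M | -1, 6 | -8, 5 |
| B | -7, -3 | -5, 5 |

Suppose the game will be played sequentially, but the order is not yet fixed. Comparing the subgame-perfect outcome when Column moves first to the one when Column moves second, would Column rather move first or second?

If Player 1 leads: Column's best replies are T→R, M→L, B→R; Player 1's induced payoffs -7, -1, -5; outcome (M, L), payoffs (-1, 6).
If Column leads: Player 1's best replies are L→T, R→B; Column's induced payoffs 0, 5; outcome (B, R), payoffs (-5, 5).
Column gets 5 moving first and 6 moving second, so Column prefers to move second.

second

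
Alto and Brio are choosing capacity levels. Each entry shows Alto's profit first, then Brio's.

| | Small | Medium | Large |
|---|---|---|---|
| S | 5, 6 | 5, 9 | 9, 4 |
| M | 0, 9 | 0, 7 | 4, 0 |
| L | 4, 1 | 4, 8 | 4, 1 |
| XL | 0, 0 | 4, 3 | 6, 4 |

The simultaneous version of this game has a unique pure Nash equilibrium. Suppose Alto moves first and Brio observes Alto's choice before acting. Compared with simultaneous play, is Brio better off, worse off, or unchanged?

worse off

Backward induction with Alto moving first.
- S: BR = Medium, leader payoff 5.
- M: BR = Small, leader payoff 0.
- L: BR = Medium, leader payoff 4.
- XL: BR = Large, leader payoff 6.
Maximizing over 5, 0, 4, 6, Alto chooses XL. Subgame-perfect outcome: (XL, Large) with payoffs (6, 4).
Under simultaneous play:
Alto's best replies: Small→S; Medium→S; Large→S.
Brio's best replies: S→Medium; M→Small; L→Medium; XL→Large.
Only (S, Medium) has each player best-responding; Nash payoffs (5, 9).
Brio earns 4 sequentially versus 9 at the Nash outcome: worse off.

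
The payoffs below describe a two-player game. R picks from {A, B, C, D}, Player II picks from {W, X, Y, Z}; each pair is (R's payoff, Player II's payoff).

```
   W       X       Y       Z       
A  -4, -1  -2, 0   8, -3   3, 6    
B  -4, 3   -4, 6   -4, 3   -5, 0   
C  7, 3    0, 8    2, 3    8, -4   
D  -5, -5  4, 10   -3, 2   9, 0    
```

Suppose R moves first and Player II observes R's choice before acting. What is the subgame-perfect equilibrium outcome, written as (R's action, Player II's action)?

Solve by backward induction (R leads).
- A: BR = Z, leader payoff 3.
- B: BR = X, leader payoff -4.
- C: BR = X, leader payoff 0.
- D: BR = X, leader payoff 4.
Maximizing over 3, -4, 0, 4, R chooses D. Subgame-perfect outcome: (D, X) with payoffs (4, 10).

(D, X)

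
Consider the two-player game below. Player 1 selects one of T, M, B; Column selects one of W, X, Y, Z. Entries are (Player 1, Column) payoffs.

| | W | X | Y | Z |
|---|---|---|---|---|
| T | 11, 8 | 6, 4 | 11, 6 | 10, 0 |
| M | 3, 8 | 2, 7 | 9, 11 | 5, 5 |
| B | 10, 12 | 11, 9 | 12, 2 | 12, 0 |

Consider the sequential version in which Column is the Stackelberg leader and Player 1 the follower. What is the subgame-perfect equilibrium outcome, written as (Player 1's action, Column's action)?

(B, X)

Work backward from Player 1's decision.
- W: BR = T, leader payoff 8.
- X: BR = B, leader payoff 9.
- Y: BR = B, leader payoff 2.
- Z: BR = B, leader payoff 0.
Column's induced payoffs are 8, 9, 2, 0, so Column commits to X. Subgame-perfect outcome: (B, X) with payoffs (11, 9).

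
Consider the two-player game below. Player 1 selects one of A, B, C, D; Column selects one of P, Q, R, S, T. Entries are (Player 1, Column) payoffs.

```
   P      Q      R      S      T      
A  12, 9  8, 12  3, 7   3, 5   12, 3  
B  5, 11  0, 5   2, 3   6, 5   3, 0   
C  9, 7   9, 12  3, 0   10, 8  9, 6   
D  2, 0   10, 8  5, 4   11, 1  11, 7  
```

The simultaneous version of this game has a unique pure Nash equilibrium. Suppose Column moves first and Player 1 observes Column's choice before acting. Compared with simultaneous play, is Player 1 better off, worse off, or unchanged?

better off

Solve by backward induction (Column leads).
- P: BR = A, leader payoff 9.
- Q: BR = D, leader payoff 8.
- R: BR = D, leader payoff 4.
- S: BR = D, leader payoff 1.
- T: BR = A, leader payoff 3.
Among 9, 8, 4, 1, 3, the best is 9 at P. Subgame-perfect outcome: (A, P) with payoffs (12, 9).
Under simultaneous play:
Player 1's best replies: P→A; Q→D; R→D; S→D; T→A.
Column's best replies: A→Q; B→P; C→Q; D→Q.
The unique mutual best reply is (D, Q), giving (10, 8).
Player 1 earns 12 sequentially versus 10 at the Nash outcome: better off.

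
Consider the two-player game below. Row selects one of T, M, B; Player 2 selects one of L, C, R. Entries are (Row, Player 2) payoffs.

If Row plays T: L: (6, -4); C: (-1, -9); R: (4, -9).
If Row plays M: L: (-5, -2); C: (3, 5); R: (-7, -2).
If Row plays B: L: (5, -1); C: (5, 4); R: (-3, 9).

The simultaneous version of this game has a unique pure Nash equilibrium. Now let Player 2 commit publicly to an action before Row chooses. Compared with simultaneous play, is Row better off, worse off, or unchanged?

Row best-responds to each possible Player 2 move:
- L: Row compares 6, -5, 5 and picks T; Player 2 would get -4.
- C: Row compares -1, 3, 5 and picks B; Player 2 would get 4.
- R: Row compares 4, -7, -3 and picks T; Player 2 would get -9.
Among -4, 4, -9, the best is 4 at C. Subgame-perfect outcome: (B, C) with payoffs (5, 4).
Now find the simultaneous Nash equilibrium.
Row's best replies: L→T; C→B; R→T.
Player 2's best replies: T→L; M→C; B→R.
The unique mutual best reply is (T, L), giving (6, -4).
Row earns 5 sequentially versus 6 at the Nash outcome: worse off.

worse off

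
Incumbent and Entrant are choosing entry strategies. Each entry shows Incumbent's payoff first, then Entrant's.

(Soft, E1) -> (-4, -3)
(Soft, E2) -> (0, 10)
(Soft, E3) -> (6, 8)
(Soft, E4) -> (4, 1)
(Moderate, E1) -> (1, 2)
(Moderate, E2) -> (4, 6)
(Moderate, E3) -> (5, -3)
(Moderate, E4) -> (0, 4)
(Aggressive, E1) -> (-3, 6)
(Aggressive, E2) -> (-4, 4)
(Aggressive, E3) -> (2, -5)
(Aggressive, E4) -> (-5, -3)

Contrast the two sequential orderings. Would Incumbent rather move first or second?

If Incumbent leads: Entrant's best replies are Soft→E2, Moderate→E2, Aggressive→E1; Incumbent's induced payoffs 0, 4, -3; outcome (Moderate, E2), payoffs (4, 6).
If Entrant leads: Incumbent's best replies are E1→Moderate, E2→Moderate, E3→Soft, E4→Soft; Entrant's induced payoffs 2, 6, 8, 1; outcome (Soft, E3), payoffs (6, 8).
Incumbent gets 4 moving first and 6 moving second, so Incumbent prefers to move second.

second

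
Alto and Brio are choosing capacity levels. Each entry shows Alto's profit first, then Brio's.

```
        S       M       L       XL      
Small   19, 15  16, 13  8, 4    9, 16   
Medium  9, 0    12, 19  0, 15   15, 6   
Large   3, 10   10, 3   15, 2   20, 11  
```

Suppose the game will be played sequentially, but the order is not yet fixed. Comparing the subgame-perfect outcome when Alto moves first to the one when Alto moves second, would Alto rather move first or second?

first

If Alto leads: Brio's best replies are Small→XL, Medium→M, Large→XL; Alto's induced payoffs 9, 12, 20; outcome (Large, XL), payoffs (20, 11).
If Brio leads: Alto's best replies are S→Small, M→Small, L→Large, XL→Large; Brio's induced payoffs 15, 13, 2, 11; outcome (Small, S), payoffs (19, 15).
Alto gets 20 moving first and 19 moving second, so Alto prefers to move first.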